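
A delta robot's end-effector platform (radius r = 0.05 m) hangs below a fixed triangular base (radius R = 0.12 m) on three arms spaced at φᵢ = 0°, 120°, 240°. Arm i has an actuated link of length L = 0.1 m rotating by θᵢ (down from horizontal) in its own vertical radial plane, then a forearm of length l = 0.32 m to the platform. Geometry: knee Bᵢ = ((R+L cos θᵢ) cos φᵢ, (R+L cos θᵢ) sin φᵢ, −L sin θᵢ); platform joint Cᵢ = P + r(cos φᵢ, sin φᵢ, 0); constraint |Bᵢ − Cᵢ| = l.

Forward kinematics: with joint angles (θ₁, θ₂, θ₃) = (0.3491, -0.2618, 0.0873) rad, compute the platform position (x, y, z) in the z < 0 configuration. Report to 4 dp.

(-0.0482, 0.0318, -0.2716)

arm 1 at φ=0.0°: e+L cos θ1 = 0.1640;  O1 = (0.1640, 0.0000, -0.0342)
φ2=120.0°: virtual centre (-0.0833, 0.1443, 0.0259), radius l
φ3=240.0°: virtual centre (-0.0848, -0.1469, -0.0087), radius l
eliminate P² terms by subtracting sphere 1 from 2 and 3
plane₁₂: -0.4945x+0.2885y+0.1202z = 0.0004
Cramer: x(z) = -0.0012+0.1731z;  y(z) = -0.0007-0.1197z
sphere 1 gives Az²+Bz+C=0 with A=1.0443, B=0.0114, C=-0.0740;  B²−4AC=0.3091;  roots -0.2716, 0.2607;  negative root z = -0.2716
x = -0.0482, y = 0.0318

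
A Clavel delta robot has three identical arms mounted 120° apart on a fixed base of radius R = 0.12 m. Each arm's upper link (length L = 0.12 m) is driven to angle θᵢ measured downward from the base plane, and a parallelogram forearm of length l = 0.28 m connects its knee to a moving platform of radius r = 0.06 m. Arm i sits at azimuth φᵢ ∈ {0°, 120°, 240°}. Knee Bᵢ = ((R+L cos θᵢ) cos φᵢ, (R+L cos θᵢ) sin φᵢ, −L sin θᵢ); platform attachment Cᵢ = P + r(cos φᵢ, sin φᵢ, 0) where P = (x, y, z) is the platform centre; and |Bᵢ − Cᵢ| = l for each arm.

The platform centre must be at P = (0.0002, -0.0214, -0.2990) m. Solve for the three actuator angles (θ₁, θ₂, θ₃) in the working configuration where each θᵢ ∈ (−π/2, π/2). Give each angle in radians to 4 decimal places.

rotate P by −φ1: (0.0002, -0.0214, -0.2990)
  A=0.0598, B=-0.2990, C=(l²−L²−A²−y'²−z²)/(2L)=-0.1226
  θ1 = atan2(B,A) + arccos(C/0.3049) = 0.6113
arm 2 (φ=120.0°): x'=-0.0186, y'=0.0105
  e−x'=0.0786;  (l²−L²−(e−x')²−y'²−z²)/2L = -0.1321
  √(A²+B²)=0.3092;  θ2 = -1.3136+2.0121 ≈ 0.6985
φ3=240.0° → target in arm frame (0.0184, 0.0109)
  e−x'=0.0416;  (l²−L²−(e−x')²−y'²−z²)/2L = -0.1135
  γ=atan2(-0.2990,0.0416)=-1.4327;  ψ=arccos(-0.3761)=1.9564;  θ3=γ+ψ≈0.5237

θ₁ = 0.6113, θ₂ = 0.6985, θ₃ = 0.5237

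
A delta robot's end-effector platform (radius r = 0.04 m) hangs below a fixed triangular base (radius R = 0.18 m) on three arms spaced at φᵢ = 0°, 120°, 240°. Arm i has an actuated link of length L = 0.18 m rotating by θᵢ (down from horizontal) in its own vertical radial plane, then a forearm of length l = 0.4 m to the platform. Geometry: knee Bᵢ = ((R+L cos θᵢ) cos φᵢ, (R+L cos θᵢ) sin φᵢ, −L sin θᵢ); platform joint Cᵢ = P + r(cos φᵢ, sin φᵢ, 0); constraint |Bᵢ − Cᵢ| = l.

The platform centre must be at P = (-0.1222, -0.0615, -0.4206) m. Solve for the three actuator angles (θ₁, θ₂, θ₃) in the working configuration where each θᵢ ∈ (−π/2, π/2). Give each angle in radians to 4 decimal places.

rotate P by −φ1: (-0.1222, -0.0615, -0.4206)
  A cos θ + B sin θ = C:  0.2622·cos θ + -0.4206·sin θ = -0.3384
  √(A²+B²)=0.4956;  θ1 = -1.0134+2.3224 ≈ 1.3091
φ2=120.0° → target in arm frame (0.0078, 0.1366)
  A=0.1322, B=-0.4206, C=(l²−L²−A²−y'²−z²)/(2L)=-0.2373
  √(A²+B²)=0.4409;  θ2 = -1.2663+2.1391 ≈ 0.8728
φ3=240.0° → target in arm frame (0.1144, -0.0751)
  e−x'=0.0256;  (l²−L²−(e−x')²−y'²−z²)/2L = -0.1544
  γ=atan2(-0.4206,0.0256)=-1.5099;  ψ=arccos(-0.3665)=1.9461;  θ3=γ+ψ≈0.4361

θ₁ = 1.3091, θ₂ = 0.8728, θ₃ = 0.4361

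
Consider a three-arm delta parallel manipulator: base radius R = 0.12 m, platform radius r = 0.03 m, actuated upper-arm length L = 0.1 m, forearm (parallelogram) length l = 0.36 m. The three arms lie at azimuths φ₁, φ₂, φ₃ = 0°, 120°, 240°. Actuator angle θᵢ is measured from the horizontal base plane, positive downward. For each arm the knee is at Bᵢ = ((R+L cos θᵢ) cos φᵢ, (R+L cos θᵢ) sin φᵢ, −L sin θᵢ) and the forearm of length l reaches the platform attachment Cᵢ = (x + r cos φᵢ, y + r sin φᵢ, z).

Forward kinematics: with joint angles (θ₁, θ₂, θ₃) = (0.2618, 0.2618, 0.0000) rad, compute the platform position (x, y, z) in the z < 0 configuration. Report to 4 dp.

φ1=0.0°: virtual centre (0.1866, 0.0000, -0.0259), radius l
arm 2 at φ=120.0°: ρ2 = 0.1866;  S2 = (-0.0933, 0.1616, -0.0259)
φ3=240.0°: virtual centre (-0.0950, -0.1645, 0.0000), radius l
|S₂|²−|S₁|² = 0.0000;  |S₃|²−|S₁|² = 0.0006
[-0.5598 0.3232 0.0000]·P = 0.0000;  [-0.5632 -0.3291 0.0518]·P = 0.0006
det = 0.3662;  x = -0.0005+0.0457z,  y = -0.0009+0.0791z
quadratic in z: (1.0083)z²+(0.0345)z+(-0.0939)=0, √Δ=0.6164 → z ∈ {-0.3228, 0.2885}; z = -0.3228 (taking z<0)
x = -0.0153, y = -0.0265

(-0.0153, -0.0265, -0.3228)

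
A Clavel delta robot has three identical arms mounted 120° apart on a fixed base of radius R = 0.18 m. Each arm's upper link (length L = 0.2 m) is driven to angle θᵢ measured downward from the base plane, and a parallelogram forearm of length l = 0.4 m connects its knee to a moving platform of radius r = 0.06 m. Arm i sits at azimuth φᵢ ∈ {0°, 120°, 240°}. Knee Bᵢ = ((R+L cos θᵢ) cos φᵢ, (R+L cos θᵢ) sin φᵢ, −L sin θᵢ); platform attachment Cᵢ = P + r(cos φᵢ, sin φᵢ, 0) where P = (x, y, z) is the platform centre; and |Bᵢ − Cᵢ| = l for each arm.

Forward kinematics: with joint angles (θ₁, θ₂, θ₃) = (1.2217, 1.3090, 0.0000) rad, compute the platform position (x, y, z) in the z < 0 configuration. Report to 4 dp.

(-0.0943, -0.2010, -0.3871)

φ1=0.0°: virtual centre (0.1884, 0.0000, -0.1879), radius l
arm 2 at φ=120.0°: (R−r)+L cos θ2 = 0.1718;  O2 = (-0.0859, 0.1488, -0.1932)
arm 3 at φ=240.0°: (R−r)+L cos θ3 = 0.3200;  O3 = (-0.1600, -0.2771, 0.0000)
|O₂|²−|O₁|² = -0.0040;  |O₃|²−|O₁|² = 0.0316
[-0.5486 0.2975 -0.0105]·P = -0.0040;  [-0.6968 -0.5543 0.3759]·P = 0.0316
Cramer: x(z) = -0.0140+0.2073z;  y(z) = -0.0393+0.4175z
into |P−O₁|² = l²: 1.2173z² + 0.2591z + -0.0821 = 0;  Δ = 0.4671;  z = -0.3871 or 0.1743 → z<0 root = -0.3871
x = -0.0943, y = -0.2010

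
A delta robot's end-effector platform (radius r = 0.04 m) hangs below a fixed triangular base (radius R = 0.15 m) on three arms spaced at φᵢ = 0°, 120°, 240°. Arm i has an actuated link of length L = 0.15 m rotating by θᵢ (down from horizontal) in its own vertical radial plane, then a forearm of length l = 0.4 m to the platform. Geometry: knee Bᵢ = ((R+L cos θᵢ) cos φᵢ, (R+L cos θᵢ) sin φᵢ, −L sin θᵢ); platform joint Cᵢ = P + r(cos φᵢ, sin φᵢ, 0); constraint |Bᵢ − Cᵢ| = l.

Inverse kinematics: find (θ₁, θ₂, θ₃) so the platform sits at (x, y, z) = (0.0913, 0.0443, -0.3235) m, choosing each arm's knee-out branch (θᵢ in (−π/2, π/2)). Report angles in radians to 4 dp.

φ1=0.0° → target in arm frame (0.0913, 0.0443)
  e−x'=0.0187;  (l²−L²−(e−x')²−y'²−z²)/2L = 0.1018
  γ=atan2(-0.3235,0.0187)=-1.5131;  ψ=arccos(0.3141)=1.2513;  θ1=γ+ψ≈-0.2618
arm 2 (φ=120.0°): x'=-0.0073, y'=-0.1012
  A=0.1173, B=-0.3235, C=(l²−L²−A²−y'²−z²)/(2L)=0.0295
  γ=atan2(-0.3235,0.1173)=-1.2230;  ψ=arccos(0.0857)=1.4850;  θ2=γ+ψ≈0.2620
rotate P by −φ3: (-0.0840, 0.0569, -0.3235)
  A cos θ + B sin θ = C:  0.1940·cos θ + -0.3235·sin θ = -0.0268
  γ=atan2(-0.3235,0.1940)=-1.0306;  ψ=arccos(-0.0710)=1.6418;  θ3=γ+ψ≈0.6113

θ₁ = -0.2618, θ₂ = 0.2620, θ₃ = 0.6113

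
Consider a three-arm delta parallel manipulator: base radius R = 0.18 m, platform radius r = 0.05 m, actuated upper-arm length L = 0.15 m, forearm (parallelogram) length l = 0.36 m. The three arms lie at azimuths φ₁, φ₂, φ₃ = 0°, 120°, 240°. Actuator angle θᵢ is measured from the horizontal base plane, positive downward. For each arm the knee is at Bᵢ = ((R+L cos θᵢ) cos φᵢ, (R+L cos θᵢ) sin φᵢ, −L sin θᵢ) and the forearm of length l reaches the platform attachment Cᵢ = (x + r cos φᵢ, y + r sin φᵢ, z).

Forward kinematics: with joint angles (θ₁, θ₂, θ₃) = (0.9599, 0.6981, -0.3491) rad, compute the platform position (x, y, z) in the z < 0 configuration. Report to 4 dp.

S1 = (0.2160·cos0.0°, 0.2160·sin0.0°, -0.1229) = (0.2160, 0.0000, -0.1229)
arm 2 at φ=120.0°: (R−r)+L cos θ2 = 0.2449;  S2 = (-0.1225, 0.2121, -0.0964)
arm 3 at φ=240.0°: (R−r)+L cos θ3 = 0.2710;  S3 = (-0.1355, -0.2347, 0.0513)
eliminate P² terms by subtracting sphere 1 from 2 and 3
[-0.6770 0.4242 0.0529]·P = 0.0075;  [-0.7030 -0.4693 0.3484]·P = 0.0143
det = 0.6159;  x = -0.0156+0.2802z,  y = -0.0071+0.3225z
sphere 1 gives Az²+Bz+C=0 with A=1.1825, B=0.1113, C=-0.0608;  B²−4AC=0.3001;  roots -0.2787, 0.1845;  negative root z = -0.2787
x = -0.0937, y = -0.0970

(-0.0937, -0.0970, -0.2787)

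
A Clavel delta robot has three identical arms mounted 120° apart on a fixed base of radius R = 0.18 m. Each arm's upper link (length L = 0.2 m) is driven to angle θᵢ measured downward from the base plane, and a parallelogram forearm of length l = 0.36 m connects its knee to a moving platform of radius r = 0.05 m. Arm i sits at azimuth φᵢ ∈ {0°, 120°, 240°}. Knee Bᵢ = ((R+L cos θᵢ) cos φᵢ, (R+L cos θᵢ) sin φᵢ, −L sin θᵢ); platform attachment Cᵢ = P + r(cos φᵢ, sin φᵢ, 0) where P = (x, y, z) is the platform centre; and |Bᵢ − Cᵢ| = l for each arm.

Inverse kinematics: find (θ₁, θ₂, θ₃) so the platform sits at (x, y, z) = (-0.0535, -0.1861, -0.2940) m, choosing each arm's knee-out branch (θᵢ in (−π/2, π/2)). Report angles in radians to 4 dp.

arm 1 (φ=0.0°): x'=-0.0535, y'=-0.1861
  A cos θ + B sin θ = C:  0.1835·cos θ + -0.2940·sin θ = -0.1629
  θ1 = atan2(B,A) + arccos(C/0.3466) = 1.0472
arm 2 (φ=120.0°): x'=-0.1344, y'=0.1394
  e−x'=0.2644;  (l²−L²−(e−x')²−y'²−z²)/2L = -0.2154
  √(A²+B²)=0.3954;  θ2 = -0.8383+2.1470 ≈ 1.3087
rotate P by −φ3: (0.1879, 0.0467, -0.2940)
  A cos θ + B sin θ = C:  -0.0579·cos θ + -0.2940·sin θ = -0.0059
  θ3 = atan2(B,A) + arccos(C/0.2997) = -0.1747

θ₁ = 1.0472, θ₂ = 1.3087, θ₃ = -0.1747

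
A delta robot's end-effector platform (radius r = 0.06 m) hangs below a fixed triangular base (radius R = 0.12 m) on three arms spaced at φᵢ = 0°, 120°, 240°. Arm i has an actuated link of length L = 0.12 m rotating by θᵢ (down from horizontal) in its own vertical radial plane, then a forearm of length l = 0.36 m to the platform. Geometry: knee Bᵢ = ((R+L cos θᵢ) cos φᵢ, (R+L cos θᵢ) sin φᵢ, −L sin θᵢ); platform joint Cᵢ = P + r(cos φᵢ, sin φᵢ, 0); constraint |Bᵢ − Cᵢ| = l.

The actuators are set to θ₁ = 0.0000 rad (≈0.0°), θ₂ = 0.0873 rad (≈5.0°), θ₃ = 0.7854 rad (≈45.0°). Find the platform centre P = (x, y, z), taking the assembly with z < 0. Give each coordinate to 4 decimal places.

O1 = (0.1800·cos0.0°, 0.1800·sin0.0°, 0.0000) = (0.1800, 0.0000, 0.0000)
φ2=120.0°: virtual centre (-0.0898, 0.1555, -0.0105), radius l
φ3=240.0°: virtual centre (-0.0724, -0.1254, -0.0849), radius l
eliminate P² terms by subtracting sphere 1 from 2 and 3
[-0.5395 0.3110 -0.0209]·P = -0.0001;  [-0.5049 -0.2509 -0.1697]·P = -0.0042
det = 0.2924;  x = 0.0045+-0.1985z,  y = 0.0077+-0.2770z
sphere 1 gives Az²+Bz+C=0 with A=1.1161, B=0.0654, C=-0.0988;  B²−4AC=0.4452;  roots -0.3282, 0.2696;  negative root z = -0.3282
x = 0.0697, y = 0.0986

(0.0697, 0.0986, -0.3282)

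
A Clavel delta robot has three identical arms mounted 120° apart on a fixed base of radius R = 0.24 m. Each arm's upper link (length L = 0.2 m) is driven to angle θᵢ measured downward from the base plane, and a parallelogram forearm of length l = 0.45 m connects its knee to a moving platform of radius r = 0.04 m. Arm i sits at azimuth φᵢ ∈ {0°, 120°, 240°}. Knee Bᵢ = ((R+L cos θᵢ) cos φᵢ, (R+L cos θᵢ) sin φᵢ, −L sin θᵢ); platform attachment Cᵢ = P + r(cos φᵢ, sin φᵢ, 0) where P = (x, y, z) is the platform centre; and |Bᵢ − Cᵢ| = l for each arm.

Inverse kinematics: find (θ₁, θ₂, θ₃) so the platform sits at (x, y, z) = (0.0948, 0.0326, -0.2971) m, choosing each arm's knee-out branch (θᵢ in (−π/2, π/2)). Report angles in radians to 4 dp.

φ1=0.0° → target in arm frame (0.0948, 0.0326)
  A=0.1052, B=-0.2971, C=(l²−L²−A²−y'²−z²)/(2L)=0.1553
  θ1 = atan2(B,A) + arccos(C/0.3152) = -0.1748
φ2=120.0° → target in arm frame (-0.0192, -0.0984)
  A cos θ + B sin θ = C:  0.2192·cos θ + -0.2971·sin θ = 0.0413
  √(A²+B²)=0.3692;  θ2 = -0.9352+1.4587 ≈ 0.5235
φ3=240.0° → target in arm frame (-0.0756, 0.0658)
  A cos θ + B sin θ = C:  0.2756·cos θ + -0.2971·sin θ = -0.0152
  √(A²+B²)=0.4053;  θ3 = -0.8229+1.6083 ≈ 0.7854

θ₁ = -0.1748, θ₂ = 0.5235, θ₃ = 0.7854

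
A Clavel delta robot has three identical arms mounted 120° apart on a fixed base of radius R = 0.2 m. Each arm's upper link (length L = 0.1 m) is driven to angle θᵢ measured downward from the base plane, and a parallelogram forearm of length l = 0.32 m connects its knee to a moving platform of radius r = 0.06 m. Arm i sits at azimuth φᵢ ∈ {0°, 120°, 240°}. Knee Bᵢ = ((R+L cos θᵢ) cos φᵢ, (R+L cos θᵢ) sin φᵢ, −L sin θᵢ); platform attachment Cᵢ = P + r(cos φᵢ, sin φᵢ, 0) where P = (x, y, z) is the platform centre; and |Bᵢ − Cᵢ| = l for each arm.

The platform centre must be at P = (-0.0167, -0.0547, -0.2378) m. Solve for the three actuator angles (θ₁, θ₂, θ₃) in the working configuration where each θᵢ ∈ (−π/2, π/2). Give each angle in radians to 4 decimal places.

θ₁ = 0.4363, θ₂ = 0.6108, θ₃ = -0.2616

rotate P by −φ1: (-0.0167, -0.0547, -0.2378)
  e−x'=0.1567;  (l²−L²−(e−x')²−y'²−z²)/2L = 0.0415
  θ1 = atan2(B,A) + arccos(C/0.2848) = 0.4363
rotate P by −φ2: (-0.0390, 0.0418, -0.2378)
  A=0.1790, B=-0.2378, C=(l²−L²−A²−y'²−z²)/(2L)=0.0103
  γ=atan2(-0.2378,0.1790)=-0.9255;  ψ=arccos(0.0345)=1.5363;  θ2=γ+ψ≈0.6108
φ3=240.0° → target in arm frame (0.0557, 0.0129)
  e−x'=0.0843;  (l²−L²−(e−x')²−y'²−z²)/2L = 0.1429
  θ3 = atan2(B,A) + arccos(C/0.2523) = -0.2616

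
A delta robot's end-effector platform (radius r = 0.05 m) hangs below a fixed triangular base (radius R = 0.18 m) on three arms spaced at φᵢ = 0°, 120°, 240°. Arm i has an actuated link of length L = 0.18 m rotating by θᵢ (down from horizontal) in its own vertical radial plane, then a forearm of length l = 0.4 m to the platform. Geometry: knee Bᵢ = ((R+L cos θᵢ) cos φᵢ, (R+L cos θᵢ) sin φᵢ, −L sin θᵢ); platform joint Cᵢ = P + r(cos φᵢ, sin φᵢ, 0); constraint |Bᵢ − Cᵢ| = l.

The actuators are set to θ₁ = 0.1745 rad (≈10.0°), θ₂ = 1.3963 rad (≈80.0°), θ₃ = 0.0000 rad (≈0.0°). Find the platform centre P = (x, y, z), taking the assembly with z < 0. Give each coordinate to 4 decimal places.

S1 = (0.3073·cos0.0°, 0.3073·sin0.0°, -0.0313) = (0.3073, 0.0000, -0.0313)
S2 = (0.1613·cos120.0°, 0.1613·sin120.0°, -0.1773) = (-0.0806, 0.1396, -0.1773)
φ3=240.0°: virtual centre (-0.1550, -0.2685, 0.0000), radius l
|S₂|²−|S₁|² = -0.0380;  |S₃|²−|S₁|² = 0.0007
linear system: -0.7758x+0.2793y = -0.0380−-0.2920z; -0.9245x+-0.5369y = 0.0007−0.0625z
Cramer: x(z) = 0.0299-0.2065z;  y(z) = -0.0528+0.4720z
into |P−S₁|² = l²: 1.2654z² + 0.1272z + -0.0793 = 0;  Δ = 0.4176;  z = -0.3056 or 0.2051 → z<0 root = -0.3056
x = 0.0930, y = -0.1971

(0.0930, -0.1971, -0.3056)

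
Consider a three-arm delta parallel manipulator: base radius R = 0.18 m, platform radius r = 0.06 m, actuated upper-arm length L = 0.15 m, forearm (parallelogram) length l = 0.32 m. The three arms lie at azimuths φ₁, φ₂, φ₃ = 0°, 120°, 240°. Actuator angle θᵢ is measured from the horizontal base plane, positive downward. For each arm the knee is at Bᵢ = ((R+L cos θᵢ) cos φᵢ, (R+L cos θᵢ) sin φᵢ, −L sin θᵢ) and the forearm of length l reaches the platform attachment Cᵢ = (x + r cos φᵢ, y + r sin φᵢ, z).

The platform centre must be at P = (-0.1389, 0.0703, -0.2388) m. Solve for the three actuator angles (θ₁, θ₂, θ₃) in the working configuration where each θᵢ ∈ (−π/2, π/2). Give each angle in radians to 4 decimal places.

θ₁ = 1.3090, θ₂ = -0.2614, θ₃ = 0.6108

φ1=0.0° → target in arm frame (-0.1389, 0.0703)
  e−x'=0.2589;  (l²−L²−(e−x')²−y'²−z²)/2L = -0.1637
  θ1 = atan2(B,A) + arccos(C/0.3522) = 1.3090
φ2=120.0° → target in arm frame (0.1303, 0.0851)
  A=-0.0103, B=-0.2388, C=(l²−L²−A²−y'²−z²)/(2L)=0.0517
  θ2 = atan2(B,A) + arccos(C/0.2390) = -0.2614
φ3=240.0° → target in arm frame (0.0086, -0.1554)
  A cos θ + B sin θ = C:  0.1114·cos θ + -0.2388·sin θ = -0.0457
  √(A²+B²)=0.2635;  θ3 = -1.1342+1.7450 ≈ 0.6108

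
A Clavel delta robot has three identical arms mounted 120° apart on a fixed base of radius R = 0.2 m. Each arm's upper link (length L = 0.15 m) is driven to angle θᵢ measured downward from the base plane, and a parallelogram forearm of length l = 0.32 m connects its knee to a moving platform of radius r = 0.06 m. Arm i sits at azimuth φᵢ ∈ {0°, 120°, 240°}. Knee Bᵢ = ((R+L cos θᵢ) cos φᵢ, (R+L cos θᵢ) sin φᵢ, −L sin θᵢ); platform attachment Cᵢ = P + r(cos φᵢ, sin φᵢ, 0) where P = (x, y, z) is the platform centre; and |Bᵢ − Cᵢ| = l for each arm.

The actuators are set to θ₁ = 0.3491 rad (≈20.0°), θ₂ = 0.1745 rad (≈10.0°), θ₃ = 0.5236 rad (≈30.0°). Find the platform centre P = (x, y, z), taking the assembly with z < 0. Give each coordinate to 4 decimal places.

(0.0008, 0.0258, -0.2038)

centre 1 = (0.2810·cos0.0°, 0.2810·sin0.0°, -0.0513) = (0.2810, 0.0000, -0.0513)
arm 2 at φ=120.0°: ρ2 = 0.2877;  centre 2 = (-0.1439, 0.2492, -0.0260)
centre 3 = (0.2699·cos240.0°, 0.2699·sin240.0°, -0.0750) = (-0.1350, -0.2337, -0.0750)
eliminate P² terms by subtracting sphere 1 from 2 and 3
linear system: -0.8496x+0.4983y = 0.0019−0.0505z; -0.8318x+-0.4675y = -0.0031−-0.0474z
det = 0.8117;  x = 0.0008+0.0000z,  y = 0.0052+-0.1014z
sphere 1 gives Az²+Bz+C=0 with A=1.0103, B=0.1016, C=-0.0213;  B²−4AC=0.0962;  roots -0.2038, 0.1033;  negative root z = -0.2038
x = 0.0008, y = 0.0258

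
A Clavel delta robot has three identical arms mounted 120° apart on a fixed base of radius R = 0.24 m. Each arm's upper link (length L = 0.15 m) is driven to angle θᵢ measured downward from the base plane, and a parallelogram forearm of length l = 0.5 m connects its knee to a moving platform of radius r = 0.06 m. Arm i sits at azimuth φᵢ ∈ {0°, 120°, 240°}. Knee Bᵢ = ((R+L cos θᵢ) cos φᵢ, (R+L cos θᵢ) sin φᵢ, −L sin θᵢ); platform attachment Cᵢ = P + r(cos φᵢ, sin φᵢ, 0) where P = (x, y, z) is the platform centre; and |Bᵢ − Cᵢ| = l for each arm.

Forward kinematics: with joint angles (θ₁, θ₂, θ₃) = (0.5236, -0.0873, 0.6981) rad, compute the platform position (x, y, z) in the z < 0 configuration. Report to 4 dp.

φ1=0.0°: virtual centre (0.3099, 0.0000, -0.0750), radius l
arm 2 at φ=120.0°: (R−r)+L cos θ2 = 0.3294;  O2 = (-0.1647, 0.2853, 0.0131)
O3 = (0.2949·cos240.0°, 0.2949·sin240.0°, -0.0964) = (-0.1475, -0.2554, -0.0964)
subtract pairs → two planes through P
plane₁₂: -0.9492x+0.5706y+0.1762z = 0.0070
det = 1.0068;  x = -0.0005+0.0651z,  y = 0.0115+-0.2004z
sphere 1 gives Az²+Bz+C=0 with A=1.0444, B=0.1050, C=-0.1479;  B²−4AC=0.6288;  roots -0.4299, 0.3294;  negative root z = -0.4299
x = -0.0285, y = 0.0976

(-0.0285, 0.0976, -0.4299)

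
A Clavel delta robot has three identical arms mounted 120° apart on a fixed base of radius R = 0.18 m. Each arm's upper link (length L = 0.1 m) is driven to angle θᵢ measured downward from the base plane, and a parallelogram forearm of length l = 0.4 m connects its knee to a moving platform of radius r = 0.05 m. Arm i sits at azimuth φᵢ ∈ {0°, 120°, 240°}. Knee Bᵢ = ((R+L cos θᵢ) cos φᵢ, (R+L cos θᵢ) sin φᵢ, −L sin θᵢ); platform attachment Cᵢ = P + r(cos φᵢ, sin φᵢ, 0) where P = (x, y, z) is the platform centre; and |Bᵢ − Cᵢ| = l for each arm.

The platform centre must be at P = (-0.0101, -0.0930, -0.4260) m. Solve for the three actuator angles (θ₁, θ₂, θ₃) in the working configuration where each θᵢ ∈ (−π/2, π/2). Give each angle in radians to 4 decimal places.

θ₁ = 1.0469, θ₂ = 1.3960, θ₃ = 0.5232

arm 1 (φ=0.0°): x'=-0.0101, y'=-0.0930
  e−x'=0.1401;  (l²−L²−(e−x')²−y'²−z²)/2L = -0.2988
  γ=atan2(-0.4260,0.1401)=-1.2531;  ψ=arccos(-0.6662)=2.2999;  θ1=γ+ψ≈1.0469
arm 2 (φ=120.0°): x'=-0.0755, y'=0.0552
  e−x'=0.2055;  (l²−L²−(e−x')²−y'²−z²)/2L = -0.3838
  γ=atan2(-0.4260,0.2055)=-1.1214;  ψ=arccos(-0.8114)=2.5174;  θ2=γ+ψ≈1.3960
arm 3 (φ=240.0°): x'=0.0856, y'=0.0378
  e−x'=0.0444;  (l²−L²−(e−x')²−y'²−z²)/2L = -0.1744
  √(A²+B²)=0.4283;  θ3 = -1.4669+1.9901 ≈ 0.5232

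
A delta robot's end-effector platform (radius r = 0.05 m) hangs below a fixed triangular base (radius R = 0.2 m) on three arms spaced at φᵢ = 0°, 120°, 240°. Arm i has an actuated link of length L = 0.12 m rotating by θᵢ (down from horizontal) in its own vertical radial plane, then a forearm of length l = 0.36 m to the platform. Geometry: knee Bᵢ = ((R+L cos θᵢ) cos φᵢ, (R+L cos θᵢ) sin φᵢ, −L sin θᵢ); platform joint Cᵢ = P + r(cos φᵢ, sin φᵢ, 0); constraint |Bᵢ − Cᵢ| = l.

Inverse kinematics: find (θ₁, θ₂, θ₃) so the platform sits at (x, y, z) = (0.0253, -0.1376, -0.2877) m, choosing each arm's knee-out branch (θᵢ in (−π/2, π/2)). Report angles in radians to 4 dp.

θ₁ = 0.4363, θ₂ = 1.3090, θ₃ = -0.1752

rotate P by −φ1: (0.0253, -0.1376, -0.2877)
  e−x'=0.1247;  (l²−L²−(e−x')²−y'²−z²)/2L = -0.0086
  γ=atan2(-0.2877,0.1247)=-1.1618;  ψ=arccos(-0.0273)=1.5981;  θ1=γ+ψ≈0.4363
rotate P by −φ2: (-0.1318, 0.0469, -0.2877)
  A cos θ + B sin θ = C:  0.2818·cos θ + -0.2877·sin θ = -0.2050
  √(A²+B²)=0.4027;  θ2 = -0.7957+2.1047 ≈ 1.3090
arm 3 (φ=240.0°): x'=0.1065, y'=0.0907
  A cos θ + B sin θ = C:  0.0435·cos θ + -0.2877·sin θ = 0.0930
  √(A²+B²)=0.2910;  θ3 = -1.4208+1.2456 ≈ -0.1752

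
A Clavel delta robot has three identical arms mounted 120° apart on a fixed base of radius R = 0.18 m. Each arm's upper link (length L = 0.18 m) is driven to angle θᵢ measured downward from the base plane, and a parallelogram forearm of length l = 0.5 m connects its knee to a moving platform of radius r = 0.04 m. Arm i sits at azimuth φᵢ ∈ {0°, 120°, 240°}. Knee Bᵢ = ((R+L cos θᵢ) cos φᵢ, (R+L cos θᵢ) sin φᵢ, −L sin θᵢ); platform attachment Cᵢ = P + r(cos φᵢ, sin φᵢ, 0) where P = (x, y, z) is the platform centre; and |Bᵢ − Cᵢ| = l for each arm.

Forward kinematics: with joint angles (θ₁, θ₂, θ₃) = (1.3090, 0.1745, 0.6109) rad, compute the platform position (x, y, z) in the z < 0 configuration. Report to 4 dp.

(-0.1985, 0.0690, -0.4852)

arm 1 at φ=0.0°: ρ1 = 0.1866;  centre 1 = (0.1866, 0.0000, -0.1739)
φ2=120.0°: virtual centre (-0.1586, 0.2748, -0.0313), radius l
arm 3 at φ=240.0°: ρ3 = 0.2874;  centre 3 = (-0.1437, -0.2489, -0.1032)
eliminate P² terms by subtracting sphere 1 from 2 and 3
[-0.6904 0.5495 0.2852]·P = 0.0366;  [-0.6606 -0.4979 0.1412]·P = 0.0282
det = 0.7068;  x = -0.0477+0.3107z,  y = 0.0066+-0.1286z
into |P−centre ₁|² = l²: 1.1131z² + 0.2004z + -0.1648 = 0;  Δ = 0.7740;  z = -0.4852 or 0.3052 → z<0 root = -0.4852
x = -0.1985, y = 0.0690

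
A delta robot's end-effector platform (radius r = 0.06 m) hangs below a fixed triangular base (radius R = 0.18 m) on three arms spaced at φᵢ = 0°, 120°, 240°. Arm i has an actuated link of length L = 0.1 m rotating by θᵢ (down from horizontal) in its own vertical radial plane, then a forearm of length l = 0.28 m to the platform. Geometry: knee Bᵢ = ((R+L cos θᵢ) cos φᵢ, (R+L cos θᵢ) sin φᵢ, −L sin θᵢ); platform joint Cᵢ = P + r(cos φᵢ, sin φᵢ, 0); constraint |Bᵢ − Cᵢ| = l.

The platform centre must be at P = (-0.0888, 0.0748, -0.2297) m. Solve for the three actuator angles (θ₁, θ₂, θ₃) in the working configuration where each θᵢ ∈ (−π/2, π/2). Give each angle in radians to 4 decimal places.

θ₁ = 1.3088, θ₂ = -0.2613, θ₃ = 0.8724

arm 1 (φ=0.0°): x'=-0.0888, y'=0.0748
  e−x'=0.2088;  (l²−L²−(e−x')²−y'²−z²)/2L = -0.1678
  γ=atan2(-0.2297,0.2088)=-0.8330;  ψ=arccos(-0.5405)=2.1418;  θ1=γ+ψ≈1.3088
arm 2 (φ=120.0°): x'=0.1092, y'=0.0395
  A cos θ + B sin θ = C:  0.0108·cos θ + -0.2297·sin θ = 0.0698
  √(A²+B²)=0.2300;  θ2 = -1.5237+1.2624 ≈ -0.2613
φ3=240.0° → target in arm frame (-0.0204, -0.1143)
  A cos θ + B sin θ = C:  0.1404·cos θ + -0.2297·sin θ = -0.0857
  θ3 = atan2(B,A) + arccos(C/0.2692) = 0.8724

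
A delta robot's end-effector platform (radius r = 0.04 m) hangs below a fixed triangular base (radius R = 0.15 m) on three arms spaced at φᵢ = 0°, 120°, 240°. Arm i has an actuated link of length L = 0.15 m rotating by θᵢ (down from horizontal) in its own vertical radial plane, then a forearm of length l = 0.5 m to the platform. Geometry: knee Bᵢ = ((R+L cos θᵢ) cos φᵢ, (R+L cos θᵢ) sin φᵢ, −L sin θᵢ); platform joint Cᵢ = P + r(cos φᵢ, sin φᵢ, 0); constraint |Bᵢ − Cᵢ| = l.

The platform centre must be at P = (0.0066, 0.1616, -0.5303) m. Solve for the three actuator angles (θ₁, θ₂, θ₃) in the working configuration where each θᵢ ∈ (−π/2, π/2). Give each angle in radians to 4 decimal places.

θ₁ = 0.7851, θ₂ = 0.3490, θ₃ = 1.2216

rotate P by −φ1: (0.0066, 0.1616, -0.5303)
  e−x'=0.1034;  (l²−L²−(e−x')²−y'²−z²)/2L = -0.3017
  θ1 = atan2(B,A) + arccos(C/0.5403) = 0.7851
rotate P by −φ2: (0.1366, -0.0865, -0.5303)
  e−x'=-0.0266;  (l²−L²−(e−x')²−y'²−z²)/2L = -0.2064
  √(A²+B²)=0.5310;  θ2 = -1.6210+1.9700 ≈ 0.3490
φ3=240.0° → target in arm frame (-0.1432, -0.0751)
  A=0.2532, B=-0.5303, C=(l²−L²−A²−y'²−z²)/(2L)=-0.4116
  √(A²+B²)=0.5877;  θ3 = -1.1253+2.3468 ≈ 1.2216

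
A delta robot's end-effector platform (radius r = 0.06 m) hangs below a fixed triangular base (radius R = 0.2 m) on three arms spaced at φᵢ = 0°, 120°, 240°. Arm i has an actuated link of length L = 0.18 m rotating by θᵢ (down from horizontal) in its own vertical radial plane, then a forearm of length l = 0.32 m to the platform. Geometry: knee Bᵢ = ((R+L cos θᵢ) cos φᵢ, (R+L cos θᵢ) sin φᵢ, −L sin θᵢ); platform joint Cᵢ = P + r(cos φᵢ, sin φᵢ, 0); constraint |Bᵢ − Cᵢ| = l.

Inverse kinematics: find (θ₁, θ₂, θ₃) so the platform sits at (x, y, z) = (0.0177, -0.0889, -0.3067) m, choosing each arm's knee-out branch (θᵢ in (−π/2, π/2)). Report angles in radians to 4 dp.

φ1=0.0° → target in arm frame (0.0177, -0.0889)
  A=0.1223, B=-0.3067, C=(l²−L²−A²−y'²−z²)/(2L)=-0.1303
  θ1 = atan2(B,A) + arccos(C/0.3302) = 0.7853
arm 2 (φ=120.0°): x'=-0.0858, y'=0.0291
  e−x'=0.2258;  (l²−L²−(e−x')²−y'²−z²)/2L = -0.2109
  √(A²+B²)=0.3809;  θ2 = -0.9361+2.1576 ≈ 1.2215
arm 3 (φ=240.0°): x'=0.0681, y'=0.0598
  A=0.0719, B=-0.3067, C=(l²−L²−A²−y'²−z²)/(2L)=-0.0911
  √(A²+B²)=0.3150;  θ3 = -1.3406+1.8642 ≈ 0.5236

θ₁ = 0.7853, θ₂ = 1.2215, θ₃ = 0.5236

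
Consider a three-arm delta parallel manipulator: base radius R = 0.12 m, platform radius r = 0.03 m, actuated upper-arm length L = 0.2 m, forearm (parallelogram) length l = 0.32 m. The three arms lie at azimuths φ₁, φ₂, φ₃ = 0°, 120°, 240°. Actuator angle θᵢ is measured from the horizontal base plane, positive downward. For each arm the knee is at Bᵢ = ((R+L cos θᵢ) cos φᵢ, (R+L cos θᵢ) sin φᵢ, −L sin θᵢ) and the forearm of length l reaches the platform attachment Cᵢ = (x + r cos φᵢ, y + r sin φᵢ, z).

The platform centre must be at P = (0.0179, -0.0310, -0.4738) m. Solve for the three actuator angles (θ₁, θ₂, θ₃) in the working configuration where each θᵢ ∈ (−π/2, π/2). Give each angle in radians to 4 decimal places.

φ1=0.0° → target in arm frame (0.0179, -0.0310)
  e−x'=0.0721;  (l²−L²−(e−x')²−y'²−z²)/2L = -0.4206
  θ1 = atan2(B,A) + arccos(C/0.4793) = 1.2219
φ2=120.0° → target in arm frame (-0.0358, 0.0000)
  A=0.1258, B=-0.4738, C=(l²−L²−A²−y'²−z²)/(2L)=-0.4448
  θ2 = atan2(B,A) + arccos(C/0.4902) = 1.3964
rotate P by −φ3: (0.0179, 0.0310, -0.4738)
  e−x'=0.0721;  (l²−L²−(e−x')²−y'²−z²)/2L = -0.4206
  √(A²+B²)=0.4793;  θ3 = -1.4198+2.6417 ≈ 1.2220

θ₁ = 1.2219, θ₂ = 1.3964, θ₃ = 1.2220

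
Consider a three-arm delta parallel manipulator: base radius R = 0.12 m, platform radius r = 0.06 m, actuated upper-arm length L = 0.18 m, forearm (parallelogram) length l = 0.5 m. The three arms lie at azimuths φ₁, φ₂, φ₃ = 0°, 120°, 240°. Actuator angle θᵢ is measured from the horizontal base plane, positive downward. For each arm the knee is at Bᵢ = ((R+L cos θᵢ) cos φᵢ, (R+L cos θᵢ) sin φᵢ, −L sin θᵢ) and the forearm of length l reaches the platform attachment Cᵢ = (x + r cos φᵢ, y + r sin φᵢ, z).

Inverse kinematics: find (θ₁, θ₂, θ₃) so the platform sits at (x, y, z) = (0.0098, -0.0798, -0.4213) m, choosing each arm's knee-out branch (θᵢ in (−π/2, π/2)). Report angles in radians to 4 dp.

rotate P by −φ1: (0.0098, -0.0798, -0.4213)
  A=0.0502, B=-0.4213, C=(l²−L²−A²−y'²−z²)/(2L)=0.0867
  θ1 = atan2(B,A) + arccos(C/0.4243) = -0.0872
φ2=120.0° → target in arm frame (-0.0740, 0.0314)
  A cos θ + B sin θ = C:  0.1340·cos θ + -0.4213·sin θ = 0.0588
  √(A²+B²)=0.4421;  θ2 = -1.2628+1.4374 ≈ 0.1746
arm 3 (φ=240.0°): x'=0.0642, y'=0.0484
  A=-0.0042, B=-0.4213, C=(l²−L²−A²−y'²−z²)/(2L)=0.1049
  γ=atan2(-0.4213,-0.0042)=-1.5808;  ψ=arccos(0.2489)=1.3193;  θ3=γ+ψ≈-0.2615

θ₁ = -0.0872, θ₂ = 0.1746, θ₃ = -0.2615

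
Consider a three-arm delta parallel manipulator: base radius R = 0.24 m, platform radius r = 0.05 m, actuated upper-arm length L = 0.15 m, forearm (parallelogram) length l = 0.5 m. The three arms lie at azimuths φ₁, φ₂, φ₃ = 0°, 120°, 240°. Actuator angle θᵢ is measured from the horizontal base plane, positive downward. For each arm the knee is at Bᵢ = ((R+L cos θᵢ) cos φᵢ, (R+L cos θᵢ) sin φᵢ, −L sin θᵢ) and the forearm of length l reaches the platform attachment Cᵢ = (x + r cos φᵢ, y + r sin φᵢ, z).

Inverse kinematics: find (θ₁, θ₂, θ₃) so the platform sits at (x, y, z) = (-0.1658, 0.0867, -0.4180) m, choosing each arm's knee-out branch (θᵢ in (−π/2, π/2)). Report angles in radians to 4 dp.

θ₁ = 1.2218, θ₂ = -0.2615, θ₃ = 0.5236

φ1=0.0° → target in arm frame (-0.1658, 0.0867)
  e−x'=0.3558;  (l²−L²−(e−x')²−y'²−z²)/2L = -0.2711
  √(A²+B²)=0.5489;  θ1 = -0.8656+2.0874 ≈ 1.2218
φ2=120.0° → target in arm frame (0.1580, 0.1002)
  A cos θ + B sin θ = C:  0.0320·cos θ + -0.4180·sin θ = 0.1390
  θ2 = atan2(B,A) + arccos(C/0.4192) = -0.2615
rotate P by −φ3: (0.0078, -0.1869, -0.4180)
  e−x'=0.1822;  (l²−L²−(e−x')²−y'²−z²)/2L = -0.0512
  θ3 = atan2(B,A) + arccos(C/0.4560) = 0.5236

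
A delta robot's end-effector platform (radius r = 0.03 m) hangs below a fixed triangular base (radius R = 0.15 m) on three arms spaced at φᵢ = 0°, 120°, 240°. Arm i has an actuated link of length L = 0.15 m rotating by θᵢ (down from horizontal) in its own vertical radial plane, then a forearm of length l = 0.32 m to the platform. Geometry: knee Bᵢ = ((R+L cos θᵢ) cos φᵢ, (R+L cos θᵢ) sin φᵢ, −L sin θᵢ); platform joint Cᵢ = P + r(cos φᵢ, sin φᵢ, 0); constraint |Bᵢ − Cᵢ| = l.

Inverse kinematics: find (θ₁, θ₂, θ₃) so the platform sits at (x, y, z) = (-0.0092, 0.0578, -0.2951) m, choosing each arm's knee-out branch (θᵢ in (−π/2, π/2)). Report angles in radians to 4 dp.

θ₁ = 0.6982, θ₂ = 0.3494, θ₃ = 0.8727

arm 1 (φ=0.0°): x'=-0.0092, y'=0.0578
  A=0.1292, B=-0.2951, C=(l²−L²−A²−y'²−z²)/(2L)=-0.0907
  γ=atan2(-0.2951,0.1292)=-1.1581;  ψ=arccos(-0.2816)=1.8563;  θ1=γ+ψ≈0.6982
φ2=120.0° → target in arm frame (0.0547, -0.0209)
  e−x'=0.0653;  (l²−L²−(e−x')²−y'²−z²)/2L = -0.0396
  θ2 = atan2(B,A) + arccos(C/0.3022) = 0.3494
φ3=240.0° → target in arm frame (-0.0455, -0.0369)
  e−x'=0.1655;  (l²−L²−(e−x')²−y'²−z²)/2L = -0.1197
  θ3 = atan2(B,A) + arccos(C/0.3383) = 0.8727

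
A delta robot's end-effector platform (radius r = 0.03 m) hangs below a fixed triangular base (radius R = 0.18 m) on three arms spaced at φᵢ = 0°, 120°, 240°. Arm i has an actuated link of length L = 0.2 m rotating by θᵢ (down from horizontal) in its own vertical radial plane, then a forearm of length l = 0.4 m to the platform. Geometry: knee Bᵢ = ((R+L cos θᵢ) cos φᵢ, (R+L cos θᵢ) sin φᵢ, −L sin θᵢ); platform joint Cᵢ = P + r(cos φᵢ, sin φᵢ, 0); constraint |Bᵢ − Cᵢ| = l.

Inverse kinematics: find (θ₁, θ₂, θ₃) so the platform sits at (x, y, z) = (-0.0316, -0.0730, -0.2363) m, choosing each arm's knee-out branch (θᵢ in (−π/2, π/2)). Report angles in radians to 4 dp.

θ₁ = 0.4366, θ₂ = 0.5238, θ₃ = -0.3495

φ1=0.0° → target in arm frame (-0.0316, -0.0730)
  e−x'=0.1816;  (l²−L²−(e−x')²−y'²−z²)/2L = 0.0646
  √(A²+B²)=0.2980;  θ1 = -0.9156+1.3522 ≈ 0.4366
arm 2 (φ=120.0°): x'=-0.0474, y'=0.0639
  A=0.1974, B=-0.2363, C=(l²−L²−A²−y'²−z²)/(2L)=0.0528
  √(A²+B²)=0.3079;  θ2 = -0.8748+1.3986 ≈ 0.5238
rotate P by −φ3: (0.0790, 0.0091, -0.2363)
  A cos θ + B sin θ = C:  0.0710·cos θ + -0.2363·sin θ = 0.1476
  γ=atan2(-0.2363,0.0710)=-1.2790;  ψ=arccos(0.5982)=0.9295;  θ3=γ+ψ≈-0.3495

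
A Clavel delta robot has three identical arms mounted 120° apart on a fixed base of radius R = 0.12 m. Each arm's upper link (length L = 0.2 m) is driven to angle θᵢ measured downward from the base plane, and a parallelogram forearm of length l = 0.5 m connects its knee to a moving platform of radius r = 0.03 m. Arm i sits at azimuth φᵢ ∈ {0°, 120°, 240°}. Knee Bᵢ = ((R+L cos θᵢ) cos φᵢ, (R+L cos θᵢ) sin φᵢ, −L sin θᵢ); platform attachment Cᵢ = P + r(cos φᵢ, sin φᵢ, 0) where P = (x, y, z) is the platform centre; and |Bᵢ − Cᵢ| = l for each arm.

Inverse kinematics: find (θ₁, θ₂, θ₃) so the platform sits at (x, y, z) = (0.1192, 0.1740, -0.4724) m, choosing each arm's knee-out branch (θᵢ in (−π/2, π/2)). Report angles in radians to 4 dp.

rotate P by −φ1: (0.1192, 0.1740, -0.4724)
  A=-0.0292, B=-0.4724, C=(l²−L²−A²−y'²−z²)/(2L)=-0.1107
  √(A²+B²)=0.4733;  θ1 = -1.6325+1.8069 ≈ 0.1744
φ2=120.0° → target in arm frame (0.0911, -0.1902)
  A cos θ + B sin θ = C:  -0.0011·cos θ + -0.4724·sin θ = -0.1234
  √(A²+B²)=0.4724;  θ2 = -1.5731+1.8350 ≈ 0.2619
φ3=240.0° → target in arm frame (-0.2103, 0.0162)
  A=0.3003, B=-0.4724, C=(l²−L²−A²−y'²−z²)/(2L)=-0.2590
  √(A²+B²)=0.5598;  θ3 = -1.0046+2.0518 ≈ 1.0473

θ₁ = 0.1744, θ₂ = 0.2619, θ₃ = 1.0473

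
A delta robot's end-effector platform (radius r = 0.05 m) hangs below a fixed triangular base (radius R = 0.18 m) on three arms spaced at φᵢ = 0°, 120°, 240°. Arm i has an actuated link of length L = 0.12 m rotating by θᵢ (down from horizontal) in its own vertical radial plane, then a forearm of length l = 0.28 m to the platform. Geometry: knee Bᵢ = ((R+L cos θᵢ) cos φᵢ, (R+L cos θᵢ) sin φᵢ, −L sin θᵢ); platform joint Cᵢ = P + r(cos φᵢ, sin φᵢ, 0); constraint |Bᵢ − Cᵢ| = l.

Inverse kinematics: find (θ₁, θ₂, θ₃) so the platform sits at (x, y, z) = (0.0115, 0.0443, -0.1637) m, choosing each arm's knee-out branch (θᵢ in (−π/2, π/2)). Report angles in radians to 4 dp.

rotate P by −φ1: (0.0115, 0.0443, -0.1637)
  A cos θ + B sin θ = C:  0.1185·cos θ + -0.1637·sin θ = 0.0883
  √(A²+B²)=0.2021;  θ1 = -0.9442+1.1185 ≈ 0.1743
φ2=120.0° → target in arm frame (0.0326, -0.0321)
  A cos θ + B sin θ = C:  0.0974·cos θ + -0.1637·sin θ = 0.1112
  θ2 = atan2(B,A) + arccos(C/0.1905) = -0.0867
arm 3 (φ=240.0°): x'=-0.0441, y'=-0.0122
  A=0.1741, B=-0.1637, C=(l²−L²−A²−y'²−z²)/(2L)=0.0281
  θ3 = atan2(B,A) + arccos(C/0.2390) = 0.6985

θ₁ = 0.1743, θ₂ = -0.0867, θ₃ = 0.6985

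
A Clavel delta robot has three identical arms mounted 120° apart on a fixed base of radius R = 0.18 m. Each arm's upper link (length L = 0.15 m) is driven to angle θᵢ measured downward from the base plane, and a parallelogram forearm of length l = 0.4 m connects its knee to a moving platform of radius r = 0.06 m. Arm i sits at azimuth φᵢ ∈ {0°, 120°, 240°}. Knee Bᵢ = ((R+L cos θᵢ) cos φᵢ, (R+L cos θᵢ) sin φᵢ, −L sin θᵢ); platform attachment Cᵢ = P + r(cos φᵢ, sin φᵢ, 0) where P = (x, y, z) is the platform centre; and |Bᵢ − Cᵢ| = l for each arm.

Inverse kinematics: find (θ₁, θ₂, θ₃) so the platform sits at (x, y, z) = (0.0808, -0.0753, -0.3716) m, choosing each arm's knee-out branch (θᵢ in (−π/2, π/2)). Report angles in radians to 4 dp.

θ₁ = 0.1747, θ₂ = 0.9602, θ₃ = 0.4363

rotate P by −φ1: (0.0808, -0.0753, -0.3716)
  A cos θ + B sin θ = C:  0.0392·cos θ + -0.3716·sin θ = -0.0260
  θ1 = atan2(B,A) + arccos(C/0.3737) = 0.1747
rotate P by −φ2: (-0.1056, -0.0323, -0.3716)
  A cos θ + B sin θ = C:  0.2256·cos θ + -0.3716·sin θ = -0.1751
  γ=atan2(-0.3716,0.2256)=-1.0251;  ψ=arccos(-0.4028)=1.9854;  θ2=γ+ψ≈0.9602
arm 3 (φ=240.0°): x'=0.0248, y'=0.1076
  A cos θ + B sin θ = C:  0.0952·cos θ + -0.3716·sin θ = -0.0708
  √(A²+B²)=0.3836;  θ3 = -1.3200+1.7563 ≈ 0.4363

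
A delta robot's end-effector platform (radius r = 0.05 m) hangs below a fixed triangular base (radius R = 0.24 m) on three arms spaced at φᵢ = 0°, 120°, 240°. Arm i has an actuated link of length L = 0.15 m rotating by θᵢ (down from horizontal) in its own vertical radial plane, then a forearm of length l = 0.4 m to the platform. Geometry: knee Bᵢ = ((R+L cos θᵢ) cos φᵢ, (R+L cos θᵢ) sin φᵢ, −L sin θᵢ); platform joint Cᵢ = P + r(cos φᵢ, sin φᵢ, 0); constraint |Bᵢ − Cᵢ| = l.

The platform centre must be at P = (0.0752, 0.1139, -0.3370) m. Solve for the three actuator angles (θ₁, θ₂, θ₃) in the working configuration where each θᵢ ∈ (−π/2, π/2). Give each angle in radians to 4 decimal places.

θ₁ = 0.3491, θ₂ = 0.4358, θ₃ = 1.3963

rotate P by −φ1: (0.0752, 0.1139, -0.3370)
  e−x'=0.1148;  (l²−L²−(e−x')²−y'²−z²)/2L = -0.0074
  θ1 = atan2(B,A) + arccos(C/0.3560) = 0.3491
rotate P by −φ2: (0.0610, -0.1221, -0.3370)
  A=0.1290, B=-0.3370, C=(l²−L²−A²−y'²−z²)/(2L)=-0.0253
  γ=atan2(-0.3370,0.1290)=-1.2053;  ψ=arccos(-0.0702)=1.6411;  θ2=γ+ψ≈0.4358
rotate P by −φ3: (-0.1362, 0.0082, -0.3370)
  A=0.3262, B=-0.3370, C=(l²−L²−A²−y'²−z²)/(2L)=-0.2752
  √(A²+B²)=0.4690;  θ3 = -0.8016+2.1979 ≈ 1.3963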